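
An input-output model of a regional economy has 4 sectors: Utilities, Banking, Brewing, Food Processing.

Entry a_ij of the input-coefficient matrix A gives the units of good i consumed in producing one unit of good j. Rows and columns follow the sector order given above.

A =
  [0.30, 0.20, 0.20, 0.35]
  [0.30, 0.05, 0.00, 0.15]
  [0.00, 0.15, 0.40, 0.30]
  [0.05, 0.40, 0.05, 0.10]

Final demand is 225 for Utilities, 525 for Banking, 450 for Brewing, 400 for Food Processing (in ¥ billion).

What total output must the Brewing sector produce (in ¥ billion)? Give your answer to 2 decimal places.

I − A =
  [   0.70    -0.20    -0.20    -0.35]
  [  -0.30     0.95     0.00    -0.15]
  [   0.00    -0.15     0.60    -0.30]
  [  -0.05    -0.40    -0.05     0.90]
Compute the cofactors C_ij = (−1)^(i+j)·(3×3 minor ij) of I−A; the adjugate is their transpose:
adj(I−A) = Cᵀ =
  [ 0.461625   0.242625   0.177125   0.279000]
  [ 0.162000   0.354000   0.066000   0.144000]
  [ 0.091875   0.178875   0.442375   0.213000]
  [ 0.102750   0.180750   0.063750   0.354000]
det(I−A) = Σ_j (I−A)_1j·C_1j = (0.70)(0.461625) + (-0.20)(0.162000) + (-0.20)(0.091875) + (-0.35)(0.102750) = 0.2364
(I − A)⁻¹ = adj(I−A) / det(I−A) ≈
  [   1.9527     1.0263     0.7493     1.1802]
  [   0.6853     1.4975     0.2792     0.6091]
  [   0.3886     0.7567     1.8713     0.9010]
  [   0.4346     0.7646     0.2697     1.4975]
x = (I − A)⁻¹ d = adj(I−A)·d / det(I−A), with det(I−A) = 0.2364:
  x_1 = (0.461625·225 + 0.242625·525 + 0.177125·450 + 0.279000·400) / 0.2364 = 422.55 / 0.2364 ≈ 1787.44
  x_2 = (0.162000·225 + 0.354000·525 + 0.066000·450 + 0.144000·400) / 0.2364 = 309.60 / 0.2364 ≈ 1309.64
  x_3 = (0.091875·225 + 0.178875·525 + 0.442375·450 + 0.213000·400) / 0.2364 = 398.85 / 0.2364 ≈ 1687.18
  x_4 = (0.102750·225 + 0.180750·525 + 0.063750·450 + 0.354000·400) / 0.2364 = 288.30 / 0.2364 ≈ 1219.54

x_3 = 1687.18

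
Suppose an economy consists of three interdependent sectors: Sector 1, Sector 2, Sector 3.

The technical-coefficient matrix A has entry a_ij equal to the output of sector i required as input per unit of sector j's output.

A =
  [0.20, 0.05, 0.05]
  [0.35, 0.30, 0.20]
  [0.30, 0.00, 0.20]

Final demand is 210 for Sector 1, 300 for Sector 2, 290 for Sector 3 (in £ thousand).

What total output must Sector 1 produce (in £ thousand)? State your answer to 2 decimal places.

x_1 = 339.24

I − A =
  [   0.80    -0.05    -0.05]
  [  -0.35     0.70    -0.20]
  [  -0.30     0.00     0.80]
Cofactors of I−A, C_ij = (−1)^(i+j)·(minor ij) (rows/columns in the sector order above):
  C_11 = (0.70)(0.80) − (-0.20)(0.00) = 0.5600
  C_12 = −[(-0.35)(0.80) − (-0.20)(-0.30)] = 0.3400
  C_13 = (-0.35)(0.00) − (0.70)(-0.30) = 0.2100
  C_21 = −[(-0.05)(0.80) − (-0.05)(0.00)] = 0.0400
  C_22 = (0.80)(0.80) − (-0.05)(-0.30) = 0.6250
  C_23 = −[(0.80)(0.00) − (-0.05)(-0.30)] = 0.0150
  C_31 = (-0.05)(-0.20) − (-0.05)(0.70) = 0.0450
  C_32 = −[(0.80)(-0.20) − (-0.05)(-0.35)] = 0.1775
  C_33 = (0.80)(0.70) − (-0.05)(-0.35) = 0.5425
det(I−A) = Σ_j (I−A)_1j·C_1j = (0.80)(0.5600) + (-0.05)(0.3400) + (-0.05)(0.2100) = 0.4205
adj(I−A) = Cᵀ =
  [ 0.5600   0.0400   0.0450]
  [ 0.3400   0.6250   0.1775]
  [ 0.2100   0.0150   0.5425]
(I − A)⁻¹ = adj(I−A) / det(I−A) ≈
  [   1.3317     0.0951     0.1070]
  [   0.8086     1.4863     0.4221]
  [   0.4994     0.0357     1.2901]
x = (I − A)⁻¹ d = adj(I−A)·d / det(I−A), with det(I−A) = 0.4205:
  x_1 = (0.5600·210 + 0.0400·300 + 0.0450·290) / 0.4205 = 142.65 / 0.4205 ≈ 339.24
  x_2 = (0.3400·210 + 0.6250·300 + 0.1775·290) / 0.4205 = 310.375 / 0.4205 ≈ 738.11
  x_3 = (0.2100·210 + 0.0150·300 + 0.5425·290) / 0.4205 = 205.925 / 0.4205 ≈ 489.71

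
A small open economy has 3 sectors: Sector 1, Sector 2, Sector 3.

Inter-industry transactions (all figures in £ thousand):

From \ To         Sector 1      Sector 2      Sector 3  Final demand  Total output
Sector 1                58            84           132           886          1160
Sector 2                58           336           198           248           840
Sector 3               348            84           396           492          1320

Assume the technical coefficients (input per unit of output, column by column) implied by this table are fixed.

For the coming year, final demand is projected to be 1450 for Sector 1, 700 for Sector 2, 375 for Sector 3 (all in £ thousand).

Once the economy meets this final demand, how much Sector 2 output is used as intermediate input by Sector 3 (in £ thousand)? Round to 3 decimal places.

z_23 = 237.666

Technical coefficients a_ij = z_ij / X_j:
  a_11 = 58/1160 = 0.05, a_21 = 58/1160 = 0.05, a_31 = 348/1160 = 0.30
  a_12 = 84/840 = 0.10, a_22 = 336/840 = 0.40, a_32 = 84/840 = 0.10
  a_13 = 132/1320 = 0.10, a_23 = 198/1320 = 0.15, a_33 = 396/1320 = 0.30
I − A =
  [   0.95    -0.10    -0.10]
  [  -0.05     0.60    -0.15]
  [  -0.30    -0.10     0.70]
Cofactors of I−A, C_ij = (−1)^(i+j)·(minor ij) (rows/columns in the sector order above):
  C_11 = (0.60)(0.70) − (-0.15)(-0.10) = 0.4050
  C_12 = −[(-0.05)(0.70) − (-0.15)(-0.30)] = 0.0800
  C_13 = (-0.05)(-0.10) − (0.60)(-0.30) = 0.1850
  C_21 = −[(-0.10)(0.70) − (-0.10)(-0.10)] = 0.0800
  C_22 = (0.95)(0.70) − (-0.10)(-0.30) = 0.6350
  C_23 = −[(0.95)(-0.10) − (-0.10)(-0.30)] = 0.1250
  C_31 = (-0.10)(-0.15) − (-0.10)(0.60) = 0.0750
  C_32 = −[(0.95)(-0.15) − (-0.10)(-0.05)] = 0.1475
  C_33 = (0.95)(0.60) − (-0.10)(-0.05) = 0.5650
det(I−A) = Σ_j (I−A)_1j·C_1j = (0.95)(0.4050) + (-0.10)(0.0800) + (-0.10)(0.1850) = 0.35825
adj(I−A) = Cᵀ =
  [ 0.4050   0.0800   0.0750]
  [ 0.0800   0.6350   0.1475]
  [ 0.1850   0.1250   0.5650]
(I − A)⁻¹ = adj(I−A) / det(I−A) ≈
  [   1.1305     0.2233     0.2094]
  [   0.2233     1.7725     0.4117]
  [   0.5164     0.3489     1.5771]
First solve x = (I − A)⁻¹ d = adj(I−A)·d / det(I−A); in particular x_3 = (0.1850·1450 + 0.1250·700 + 0.5650·375) / 0.35825 = 567.625 / 0.35825 ≈ 1584.43824.
Intermediate flow from 2 to 3: z_23 = a_23 · x_3 = 0.15 × 567.625 / 0.35825 = 85.14375 / 0.35825 ≈ 237.666.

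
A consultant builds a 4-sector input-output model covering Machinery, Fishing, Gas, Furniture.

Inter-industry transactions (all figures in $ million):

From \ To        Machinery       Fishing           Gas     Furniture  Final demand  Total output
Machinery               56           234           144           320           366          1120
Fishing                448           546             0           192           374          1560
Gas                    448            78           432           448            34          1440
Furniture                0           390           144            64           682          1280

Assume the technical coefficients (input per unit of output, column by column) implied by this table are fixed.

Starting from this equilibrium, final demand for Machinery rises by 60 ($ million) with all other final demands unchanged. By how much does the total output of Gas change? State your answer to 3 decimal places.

Δx_3 = 63.187

Technical coefficients a_ij = z_ij / X_j:
  a_11 = 56/1120 = 0.05, a_21 = 448/1120 = 0.40, a_31 = 448/1120 = 0.40, a_41 = 0/1120 = 0.00
  a_12 = 234/1560 = 0.15, a_22 = 546/1560 = 0.35, a_32 = 78/1560 = 0.05, a_42 = 390/1560 = 0.25
  a_13 = 144/1440 = 0.10, a_23 = 0/1440 = 0.00, a_33 = 432/1440 = 0.30, a_43 = 144/1440 = 0.10
  a_14 = 320/1280 = 0.25, a_24 = 192/1280 = 0.15, a_34 = 448/1280 = 0.35, a_44 = 64/1280 = 0.05
I − A =
  [   0.95    -0.15    -0.10    -0.25]
  [  -0.40     0.65     0.00    -0.15]
  [  -0.40    -0.05     0.70    -0.35]
  [   0.00    -0.25    -0.10     0.95]
Compute the cofactors C_ij = (−1)^(i+j)·(3×3 minor ij) of I−A; the adjugate is their transpose:
adj(I−A) = Cᵀ =
  [ 0.38250   0.15300   0.07650   0.15300]
  [ 0.25800   0.55050   0.06225   0.17775]
  [ 0.28600   0.21025   0.46900   0.28125]
  [ 0.09800   0.16700   0.06575   0.36225]
det(I−A) = Σ_j (I−A)_1j·C_1j = (0.95)(0.38250) + (-0.15)(0.25800) + (-0.10)(0.28600) + (-0.25)(0.09800) = 0.271575
(I − A)⁻¹ = adj(I−A) / det(I−A) ≈
  [   1.4085     0.5634     0.2817     0.5634]
  [   0.9500     2.0271     0.2292     0.6545]
  [   1.0531     0.7742     1.7270     1.0356]
  [   0.3609     0.6149     0.2421     1.3339]
Δx = (I − A)⁻¹ Δd with Δd having +60 in the Machinery component and 0 elsewhere.
So Δx_3 = L_31 · (+60), where L_31 = adj(I−A)_31 / det(I−A) = 0.28600 / 0.271575.
Δx_3 = 0.28600 × (+60) / 0.271575 = 17.16 / 0.271575 ≈ 63.187.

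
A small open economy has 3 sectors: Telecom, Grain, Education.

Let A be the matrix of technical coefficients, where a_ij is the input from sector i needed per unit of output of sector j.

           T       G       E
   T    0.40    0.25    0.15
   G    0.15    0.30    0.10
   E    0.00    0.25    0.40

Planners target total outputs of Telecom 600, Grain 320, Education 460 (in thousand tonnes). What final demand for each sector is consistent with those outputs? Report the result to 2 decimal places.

d_T = 211.00, d_G = 88.00, d_E = 196.00

I − A =
  [   0.60    -0.25    -0.15]
  [  -0.15     0.70    -0.10]
  [   0.00    -0.25     0.60]
d = (I − A) x:
  d_T = (+0.60)·600 + (-0.25)·320 + (-0.15)·460 = 211.00
  d_G = (-0.15)·600 + (+0.70)·320 + (-0.10)·460 = 88.00
  d_E = (+0.00)·600 + (-0.25)·320 + (+0.60)·460 = 196.00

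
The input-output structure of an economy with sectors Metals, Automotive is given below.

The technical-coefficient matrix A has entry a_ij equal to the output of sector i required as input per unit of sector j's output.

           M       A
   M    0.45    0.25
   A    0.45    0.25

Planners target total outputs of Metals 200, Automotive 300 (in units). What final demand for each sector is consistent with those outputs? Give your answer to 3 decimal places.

I − A =
  [   0.55    -0.25]
  [  -0.45     0.75]
d = (I − A) x:
  d_M = (+0.55)·200 + (-0.25)·300 = 35.000
  d_A = (-0.45)·200 + (+0.75)·300 = 135.000

d_M = 35.000, d_A = 135.000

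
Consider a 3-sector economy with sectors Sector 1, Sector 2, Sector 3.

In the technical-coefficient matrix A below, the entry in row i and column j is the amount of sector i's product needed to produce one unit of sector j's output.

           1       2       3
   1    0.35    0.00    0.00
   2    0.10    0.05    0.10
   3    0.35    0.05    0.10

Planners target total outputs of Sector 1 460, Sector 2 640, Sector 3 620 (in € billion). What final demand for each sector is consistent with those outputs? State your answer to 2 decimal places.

I − A =
  [   0.65     0.00     0.00]
  [  -0.10     0.95    -0.10]
  [  -0.35    -0.05     0.90]
d = (I − A) x:
  d_1 = (+0.65)·460 + (+0.00)·640 + (+0.00)·620 = 299.00
  d_2 = (-0.10)·460 + (+0.95)·640 + (-0.10)·620 = 500.00
  d_3 = (-0.35)·460 + (-0.05)·640 + (+0.90)·620 = 365.00

d_1 = 299.00, d_2 = 500.00, d_3 = 365.00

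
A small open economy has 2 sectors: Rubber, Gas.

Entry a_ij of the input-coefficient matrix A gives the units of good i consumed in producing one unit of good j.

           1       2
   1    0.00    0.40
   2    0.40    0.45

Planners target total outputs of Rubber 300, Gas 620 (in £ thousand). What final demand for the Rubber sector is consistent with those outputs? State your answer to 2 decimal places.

d_1 = 52.00

I − A =
  [   1.00    -0.40]
  [  -0.40     0.55]
d = (I − A) x:
  d_1 = (+1.00)·300 + (-0.40)·620 = 52.00
  d_2 = (-0.40)·300 + (+0.55)·620 = 221.00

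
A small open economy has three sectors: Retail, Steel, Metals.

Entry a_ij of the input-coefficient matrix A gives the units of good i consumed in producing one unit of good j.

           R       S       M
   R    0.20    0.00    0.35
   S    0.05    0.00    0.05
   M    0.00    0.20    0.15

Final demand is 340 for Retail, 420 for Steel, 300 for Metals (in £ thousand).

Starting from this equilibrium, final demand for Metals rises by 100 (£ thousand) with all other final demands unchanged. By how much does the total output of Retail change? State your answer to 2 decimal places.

I − A =
  [   0.80     0.00    -0.35]
  [  -0.05     1.00    -0.05]
  [   0.00    -0.20     0.85]
Cofactors of I−A, C_ij = (−1)^(i+j)·(minor ij) (rows/columns in the sector order above):
  C_11 = (1.00)(0.85) − (-0.05)(-0.20) = 0.8400
  C_12 = −[(-0.05)(0.85) − (-0.05)(0.00)] = 0.0425
  C_13 = (-0.05)(-0.20) − (1.00)(0.00) = 0.0100
  C_21 = −[(0.00)(0.85) − (-0.35)(-0.20)] = 0.0700
  C_22 = (0.80)(0.85) − (-0.35)(0.00) = 0.6800
  C_23 = −[(0.80)(-0.20) − (0.00)(0.00)] = 0.1600
  C_31 = (0.00)(-0.05) − (-0.35)(1.00) = 0.3500
  C_32 = −[(0.80)(-0.05) − (-0.35)(-0.05)] = 0.0575
  C_33 = (0.80)(1.00) − (0.00)(-0.05) = 0.8000
det(I−A) = Σ_j (I−A)_1j·C_1j = (0.80)(0.8400) + (0.00)(0.0425) + (-0.35)(0.0100) = 0.6685
adj(I−A) = Cᵀ =
  [ 0.8400   0.0700   0.3500]
  [ 0.0425   0.6800   0.0575]
  [ 0.0100   0.1600   0.8000]
(I − A)⁻¹ = adj(I−A) / det(I−A) ≈
  [   1.2565     0.1047     0.5236]
  [   0.0636     1.0172     0.0860]
  [   0.0150     0.2393     1.1967]
Δx = (I − A)⁻¹ Δd with Δd having +100 in the Metals component and 0 elsewhere.
So Δx_R = L_RM · (+100), where L_RM = adj(I−A)_RM / det(I−A) = 0.3500 / 0.6685.
Δx_R = 0.3500 × (+100) / 0.6685 = 35.00 / 0.6685 ≈ 52.36.

Δx_R = 52.36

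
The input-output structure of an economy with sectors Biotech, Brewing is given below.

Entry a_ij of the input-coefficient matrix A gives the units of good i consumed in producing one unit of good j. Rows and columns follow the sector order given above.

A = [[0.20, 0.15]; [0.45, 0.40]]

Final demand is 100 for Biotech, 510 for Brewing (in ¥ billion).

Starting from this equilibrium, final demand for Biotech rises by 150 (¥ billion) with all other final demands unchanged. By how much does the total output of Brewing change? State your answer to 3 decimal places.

Δx_2 = 163.636

I − A =
  [   0.80    -0.15]
  [  -0.45     0.60]
det(I−A) = (0.80)(0.60) − (-0.15)(-0.45) = 0.4125
adj(I−A) = [[0.60, 0.15], [0.45, 0.80]]
(I − A)⁻¹ = adj(I−A) / det(I−A) ≈
  [   1.4545     0.3636]
  [   1.0909     1.9394]
Δx = (I − A)⁻¹ Δd with Δd having +150 in the Biotech component and 0 elsewhere.
So Δx_2 = L_21 · (+150), where L_21 = adj(I−A)_21 / det(I−A) = 0.45 / 0.4125.
Δx_2 = 0.45 × (+150) / 0.4125 = 67.50 / 0.4125 ≈ 163.636.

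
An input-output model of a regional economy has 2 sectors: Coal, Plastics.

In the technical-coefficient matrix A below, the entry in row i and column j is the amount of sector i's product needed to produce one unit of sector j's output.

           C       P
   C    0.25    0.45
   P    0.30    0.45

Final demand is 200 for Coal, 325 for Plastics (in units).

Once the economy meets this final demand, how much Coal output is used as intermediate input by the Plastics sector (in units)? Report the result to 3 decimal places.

I − A =
  [   0.75    -0.45]
  [  -0.30     0.55]
det(I−A) = (0.75)(0.55) − (-0.45)(-0.30) = 0.2775
adj(I−A) = [[0.55, 0.45], [0.30, 0.75]]
(I − A)⁻¹ = adj(I−A) / det(I−A) ≈
  [   1.9820     1.6216]
  [   1.0811     2.7027]
First solve x = (I − A)⁻¹ d = adj(I−A)·d / det(I−A); in particular x_P = (0.30·200 + 0.75·325) / 0.2775 = 303.75 / 0.2775 ≈ 1094.59459.
Intermediate flow from C to P: z_CP = a_CP · x_P = 0.45 × 303.75 / 0.2775 = 136.6875 / 0.2775 ≈ 492.568.

z_CP = 492.568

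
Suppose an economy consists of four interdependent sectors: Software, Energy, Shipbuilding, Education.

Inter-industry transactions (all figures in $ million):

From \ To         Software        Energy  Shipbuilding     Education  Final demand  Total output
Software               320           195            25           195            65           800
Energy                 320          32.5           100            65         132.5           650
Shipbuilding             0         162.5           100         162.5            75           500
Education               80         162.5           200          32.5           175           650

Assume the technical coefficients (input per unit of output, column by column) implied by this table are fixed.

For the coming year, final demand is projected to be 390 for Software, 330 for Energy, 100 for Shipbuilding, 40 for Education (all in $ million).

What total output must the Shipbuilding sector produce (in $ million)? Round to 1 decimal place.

Technical coefficients a_ij = z_ij / X_j:
  a_11 = 320/800 = 0.40, a_21 = 320/800 = 0.40, a_31 = 0/800 = 0.00, a_41 = 80/800 = 0.10
  a_12 = 195/650 = 0.30, a_22 = 32.5/650 = 0.05, a_32 = 162.5/650 = 0.25, a_42 = 162.5/650 = 0.25
  a_13 = 25/500 = 0.05, a_23 = 100/500 = 0.20, a_33 = 100/500 = 0.20, a_43 = 200/500 = 0.40
  a_14 = 195/650 = 0.30, a_24 = 65/650 = 0.10, a_34 = 162.5/650 = 0.25, a_44 = 32.5/650 = 0.05
I − A =
  [   0.60    -0.30    -0.05    -0.30]
  [  -0.40     0.95    -0.20    -0.10]
  [   0.00    -0.25     0.80    -0.25]
  [  -0.10    -0.25    -0.40     0.95]
Compute the cofactors C_ij = (−1)^(i+j)·(3×3 minor ij) of I−A; the adjugate is their transpose:
adj(I−A) = Cᵀ =
  [ 0.537000   0.303000   0.241875   0.265125]
  [ 0.277000   0.370750   0.199500   0.179000]
  [ 0.146250   0.180000   0.351000   0.157500]
  [ 0.191000   0.205250   0.225750   0.325000]
det(I−A) = Σ_j (I−A)_1j·C_1j = (0.60)(0.537000) + (-0.30)(0.277000) + (-0.05)(0.146250) + (-0.30)(0.191000) = 0.1744875
(I − A)⁻¹ = adj(I−A) / det(I−A) ≈
  [   3.0776     1.7365     1.3862     1.5194]
  [   1.5875     2.1248     1.1433     1.0259]
  [   0.8382     1.0316     2.0116     0.9026]
  [   1.0946     1.1763     1.2938     1.8626]
x = (I − A)⁻¹ d = adj(I−A)·d / det(I−A), with det(I−A) = 0.1744875:
  x_1 = (0.537000·390 + 0.303000·330 + 0.241875·100 + 0.265125·40) / 0.1744875 = 344.2125 / 0.1744875 ≈ 1972.7
  x_2 = (0.277000·390 + 0.370750·330 + 0.199500·100 + 0.179000·40) / 0.1744875 = 257.4875 / 0.1744875 ≈ 1475.7
  x_3 = (0.146250·390 + 0.180000·330 + 0.351000·100 + 0.157500·40) / 0.1744875 = 157.8375 / 0.1744875 ≈ 904.6
  x_4 = (0.191000·390 + 0.205250·330 + 0.225750·100 + 0.325000·40) / 0.1744875 = 177.7975 / 0.1744875 ≈ 1019.0

x_3 = 904.6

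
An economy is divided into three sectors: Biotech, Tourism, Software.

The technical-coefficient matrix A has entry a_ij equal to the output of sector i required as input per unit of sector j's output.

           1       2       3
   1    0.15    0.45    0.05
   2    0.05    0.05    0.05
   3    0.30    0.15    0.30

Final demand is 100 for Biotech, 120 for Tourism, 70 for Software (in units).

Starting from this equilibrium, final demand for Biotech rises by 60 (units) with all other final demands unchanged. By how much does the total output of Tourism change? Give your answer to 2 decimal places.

Δx_2 = 5.75

I − A =
  [   0.85    -0.45    -0.05]
  [  -0.05     0.95    -0.05]
  [  -0.30    -0.15     0.70]
Cofactors of I−A, C_ij = (−1)^(i+j)·(minor ij) (rows/columns in the sector order above):
  C_11 = (0.95)(0.70) − (-0.05)(-0.15) = 0.6575
  C_12 = −[(-0.05)(0.70) − (-0.05)(-0.30)] = 0.0500
  C_13 = (-0.05)(-0.15) − (0.95)(-0.30) = 0.2925
  C_21 = −[(-0.45)(0.70) − (-0.05)(-0.15)] = 0.3225
  C_22 = (0.85)(0.70) − (-0.05)(-0.30) = 0.5800
  C_23 = −[(0.85)(-0.15) − (-0.45)(-0.30)] = 0.2625
  C_31 = (-0.45)(-0.05) − (-0.05)(0.95) = 0.0700
  C_32 = −[(0.85)(-0.05) − (-0.05)(-0.05)] = 0.0450
  C_33 = (0.85)(0.95) − (-0.45)(-0.05) = 0.7850
det(I−A) = Σ_j (I−A)_1j·C_1j = (0.85)(0.6575) + (-0.45)(0.0500) + (-0.05)(0.2925) = 0.52175
adj(I−A) = Cᵀ =
  [ 0.6575   0.3225   0.0700]
  [ 0.0500   0.5800   0.0450]
  [ 0.2925   0.2625   0.7850]
(I − A)⁻¹ = adj(I−A) / det(I−A) ≈
  [   1.2602     0.6181     0.1342]
  [   0.0958     1.1116     0.0862]
  [   0.5606     0.5031     1.5046]
Δx = (I − A)⁻¹ Δd with Δd having +60 in the Biotech component and 0 elsewhere.
So Δx_2 = L_21 · (+60), where L_21 = adj(I−A)_21 / det(I−A) = 0.0500 / 0.52175.
Δx_2 = 0.0500 × (+60) / 0.52175 = 3.00 / 0.52175 ≈ 5.75.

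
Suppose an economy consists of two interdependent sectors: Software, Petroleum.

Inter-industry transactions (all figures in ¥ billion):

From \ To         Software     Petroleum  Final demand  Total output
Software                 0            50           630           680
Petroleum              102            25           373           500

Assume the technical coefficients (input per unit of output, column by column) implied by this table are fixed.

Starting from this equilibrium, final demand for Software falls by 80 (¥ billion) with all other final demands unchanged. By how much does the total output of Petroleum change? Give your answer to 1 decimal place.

Δx_2 = -12.8

Technical coefficients a_ij = z_ij / X_j:
  a_11 = 0/680 = 0.00, a_21 = 102/680 = 0.15
  a_12 = 50/500 = 0.10, a_22 = 25/500 = 0.05
I − A =
  [   1.00    -0.10]
  [  -0.15     0.95]
det(I−A) = (1.00)(0.95) − (-0.10)(-0.15) = 0.9350
adj(I−A) = [[0.95, 0.10], [0.15, 1.00]]
(I − A)⁻¹ = adj(I−A) / det(I−A) ≈
  [   1.0160     0.1070]
  [   0.1604     1.0695]
Δx = (I − A)⁻¹ Δd with Δd having -80 in the Software component and 0 elsewhere.
So Δx_2 = L_21 · (-80), where L_21 = adj(I−A)_21 / det(I−A) = 0.15 / 0.9350.
Δx_2 = 0.15 × (-80) / 0.9350 = -12.00 / 0.9350 ≈ -12.8.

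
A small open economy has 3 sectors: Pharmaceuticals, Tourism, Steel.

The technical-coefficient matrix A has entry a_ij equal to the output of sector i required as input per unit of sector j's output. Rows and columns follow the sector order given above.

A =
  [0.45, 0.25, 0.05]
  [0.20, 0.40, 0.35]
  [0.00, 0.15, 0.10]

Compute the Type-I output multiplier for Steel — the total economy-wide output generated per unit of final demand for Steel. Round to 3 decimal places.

m_3 = 2.707

I − A =
  [   0.55    -0.25    -0.05]
  [  -0.20     0.60    -0.35]
  [   0.00    -0.15     0.90]
Cofactors of I−A, C_ij = (−1)^(i+j)·(minor ij) (rows/columns in the sector order above):
  C_11 = (0.60)(0.90) − (-0.35)(-0.15) = 0.4875
  C_12 = −[(-0.20)(0.90) − (-0.35)(0.00)] = 0.1800
  C_13 = (-0.20)(-0.15) − (0.60)(0.00) = 0.0300
  C_21 = −[(-0.25)(0.90) − (-0.05)(-0.15)] = 0.2325
  C_22 = (0.55)(0.90) − (-0.05)(0.00) = 0.4950
  C_23 = −[(0.55)(-0.15) − (-0.25)(0.00)] = 0.0825
  C_31 = (-0.25)(-0.35) − (-0.05)(0.60) = 0.1175
  C_32 = −[(0.55)(-0.35) − (-0.05)(-0.20)] = 0.2025
  C_33 = (0.55)(0.60) − (-0.25)(-0.20) = 0.2800
det(I−A) = Σ_j (I−A)_1j·C_1j = (0.55)(0.4875) + (-0.25)(0.1800) + (-0.05)(0.0300) = 0.221625
adj(I−A) = Cᵀ =
  [ 0.4875   0.2325   0.1175]
  [ 0.1800   0.4950   0.2025]
  [ 0.0300   0.0825   0.2800]
(I − A)⁻¹ = adj(I−A) / det(I−A) ≈
  [   2.1997     1.0491     0.5302]
  [   0.8122     2.2335     0.9137]
  [   0.1354     0.3723     1.2634]
The output multiplier for sector j is the column-j sum of the Leontief inverse (I − A)⁻¹ = adj(I−A) / det(I−A).
Column 3 of adj(I−A): (0.1175, 0.2025, 0.2800); det(I−A) = 0.221625.
m_3 = (0.1175 + 0.2025 + 0.2800) / 0.221625 = 0.60 / 0.221625 ≈ 2.707.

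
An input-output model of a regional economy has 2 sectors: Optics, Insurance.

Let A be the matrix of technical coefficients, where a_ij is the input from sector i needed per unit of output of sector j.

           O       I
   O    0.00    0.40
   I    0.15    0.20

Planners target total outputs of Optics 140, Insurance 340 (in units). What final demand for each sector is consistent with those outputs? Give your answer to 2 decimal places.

I − A =
  [   1.00    -0.40]
  [  -0.15     0.80]
d = (I − A) x:
  d_O = (+1.00)·140 + (-0.40)·340 = 4.00
  d_I = (-0.15)·140 + (+0.80)·340 = 251.00

d_O = 4.00, d_I = 251.00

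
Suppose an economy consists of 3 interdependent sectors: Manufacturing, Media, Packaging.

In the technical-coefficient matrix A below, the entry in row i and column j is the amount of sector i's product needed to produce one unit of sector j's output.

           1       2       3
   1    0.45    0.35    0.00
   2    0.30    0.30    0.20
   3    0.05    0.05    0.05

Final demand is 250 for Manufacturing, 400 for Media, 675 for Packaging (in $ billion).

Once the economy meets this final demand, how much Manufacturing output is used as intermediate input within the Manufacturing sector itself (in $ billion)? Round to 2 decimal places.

z_11 = 602.33

I − A =
  [   0.55    -0.35     0.00]
  [  -0.30     0.70    -0.20]
  [  -0.05    -0.05     0.95]
Cofactors of I−A, C_ij = (−1)^(i+j)·(minor ij) (rows/columns in the sector order above):
  C_11 = (0.70)(0.95) − (-0.20)(-0.05) = 0.6550
  C_12 = −[(-0.30)(0.95) − (-0.20)(-0.05)] = 0.2950
  C_13 = (-0.30)(-0.05) − (0.70)(-0.05) = 0.0500
  C_21 = −[(-0.35)(0.95) − (0.00)(-0.05)] = 0.3325
  C_22 = (0.55)(0.95) − (0.00)(-0.05) = 0.5225
  C_23 = −[(0.55)(-0.05) − (-0.35)(-0.05)] = 0.0450
  C_31 = (-0.35)(-0.20) − (0.00)(0.70) = 0.0700
  C_32 = −[(0.55)(-0.20) − (0.00)(-0.30)] = 0.1100
  C_33 = (0.55)(0.70) − (-0.35)(-0.30) = 0.2800
det(I−A) = Σ_j (I−A)_1j·C_1j = (0.55)(0.6550) + (-0.35)(0.2950) + (0.00)(0.0500) = 0.2570
adj(I−A) = Cᵀ =
  [ 0.6550   0.3325   0.0700]
  [ 0.2950   0.5225   0.1100]
  [ 0.0500   0.0450   0.2800]
(I − A)⁻¹ = adj(I−A) / det(I−A) ≈
  [   2.5486     1.2938     0.2724]
  [   1.1479     2.0331     0.4280]
  [   0.1946     0.1751     1.0895]
First solve x = (I − A)⁻¹ d = adj(I−A)·d / det(I−A); in particular x_1 = (0.6550·250 + 0.3325·400 + 0.0700·675) / 0.2570 = 344.00 / 0.2570 ≈ 1338.5214.
Intermediate flow from 1 to 1: z_11 = a_11 · x_1 = 0.45 × 344.00 / 0.2570 = 154.80 / 0.2570 ≈ 602.33.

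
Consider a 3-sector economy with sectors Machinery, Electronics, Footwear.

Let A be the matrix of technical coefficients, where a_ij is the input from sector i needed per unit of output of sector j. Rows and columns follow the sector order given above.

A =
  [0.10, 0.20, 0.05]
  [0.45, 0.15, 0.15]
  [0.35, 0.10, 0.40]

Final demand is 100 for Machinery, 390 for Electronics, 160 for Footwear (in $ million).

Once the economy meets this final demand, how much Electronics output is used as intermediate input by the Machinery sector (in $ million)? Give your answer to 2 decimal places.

z_21 = 135.85

I − A =
  [   0.90    -0.20    -0.05]
  [  -0.45     0.85    -0.15]
  [  -0.35    -0.10     0.60]
Cofactors of I−A, C_ij = (−1)^(i+j)·(minor ij) (rows/columns in the sector order above):
  C_11 = (0.85)(0.60) − (-0.15)(-0.10) = 0.4950
  C_12 = −[(-0.45)(0.60) − (-0.15)(-0.35)] = 0.3225
  C_13 = (-0.45)(-0.10) − (0.85)(-0.35) = 0.3425
  C_21 = −[(-0.20)(0.60) − (-0.05)(-0.10)] = 0.1250
  C_22 = (0.90)(0.60) − (-0.05)(-0.35) = 0.5225
  C_23 = −[(0.90)(-0.10) − (-0.20)(-0.35)] = 0.1600
  C_31 = (-0.20)(-0.15) − (-0.05)(0.85) = 0.0725
  C_32 = −[(0.90)(-0.15) − (-0.05)(-0.45)] = 0.1575
  C_33 = (0.90)(0.85) − (-0.20)(-0.45) = 0.6750
det(I−A) = Σ_j (I−A)_1j·C_1j = (0.90)(0.4950) + (-0.20)(0.3225) + (-0.05)(0.3425) = 0.363875
adj(I−A) = Cᵀ =
  [ 0.4950   0.1250   0.0725]
  [ 0.3225   0.5225   0.1575]
  [ 0.3425   0.1600   0.6750]
(I − A)⁻¹ = adj(I−A) / det(I−A) ≈
  [   1.3604     0.3435     0.1992]
  [   0.8863     1.4359     0.4328]
  [   0.9413     0.4397     1.8550]
First solve x = (I − A)⁻¹ d = adj(I−A)·d / det(I−A); in particular x_1 = (0.4950·100 + 0.1250·390 + 0.0725·160) / 0.363875 = 109.85 / 0.363875 ≈ 301.8894.
Intermediate flow from 2 to 1: z_21 = a_21 · x_1 = 0.45 × 109.85 / 0.363875 = 49.4325 / 0.363875 ≈ 135.85.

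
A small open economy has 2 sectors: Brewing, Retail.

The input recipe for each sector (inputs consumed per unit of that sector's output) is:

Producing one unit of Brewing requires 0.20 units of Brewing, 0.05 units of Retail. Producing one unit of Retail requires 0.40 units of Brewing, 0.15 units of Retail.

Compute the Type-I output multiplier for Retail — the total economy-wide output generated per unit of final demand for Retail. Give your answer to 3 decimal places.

m_R = 1.818

I − A =
  [   0.80    -0.40]
  [  -0.05     0.85]
det(I−A) = (0.80)(0.85) − (-0.40)(-0.05) = 0.6600
adj(I−A) = [[0.85, 0.40], [0.05, 0.80]]
(I − A)⁻¹ = adj(I−A) / det(I−A) ≈
  [   1.2879     0.6061]
  [   0.0758     1.2121]
The output multiplier for sector j is the column-j sum of the Leontief inverse (I − A)⁻¹ = adj(I−A) / det(I−A).
Column R of adj(I−A): (0.40, 0.80); det(I−A) = 0.6600.
m_R = (0.40 + 0.80) / 0.6600 = 1.20 / 0.6600 ≈ 1.818.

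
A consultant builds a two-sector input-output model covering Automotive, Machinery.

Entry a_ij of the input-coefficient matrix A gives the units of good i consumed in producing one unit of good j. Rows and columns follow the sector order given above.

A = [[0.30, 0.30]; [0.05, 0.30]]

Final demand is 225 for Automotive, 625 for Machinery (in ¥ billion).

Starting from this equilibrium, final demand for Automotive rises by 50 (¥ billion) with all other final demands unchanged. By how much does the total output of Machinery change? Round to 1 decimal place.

Δx_M = 5.3

I − A =
  [   0.70    -0.30]
  [  -0.05     0.70]
det(I−A) = (0.70)(0.70) − (-0.30)(-0.05) = 0.4750
adj(I−A) = [[0.70, 0.30], [0.05, 0.70]]
(I − A)⁻¹ = adj(I−A) / det(I−A) ≈
  [   1.4737     0.6316]
  [   0.1053     1.4737]
Δx = (I − A)⁻¹ Δd with Δd having +50 in the Automotive component and 0 elsewhere.
So Δx_M = L_MA · (+50), where L_MA = adj(I−A)_MA / det(I−A) = 0.05 / 0.4750.
Δx_M = 0.05 × (+50) / 0.4750 = 2.50 / 0.4750 ≈ 5.3.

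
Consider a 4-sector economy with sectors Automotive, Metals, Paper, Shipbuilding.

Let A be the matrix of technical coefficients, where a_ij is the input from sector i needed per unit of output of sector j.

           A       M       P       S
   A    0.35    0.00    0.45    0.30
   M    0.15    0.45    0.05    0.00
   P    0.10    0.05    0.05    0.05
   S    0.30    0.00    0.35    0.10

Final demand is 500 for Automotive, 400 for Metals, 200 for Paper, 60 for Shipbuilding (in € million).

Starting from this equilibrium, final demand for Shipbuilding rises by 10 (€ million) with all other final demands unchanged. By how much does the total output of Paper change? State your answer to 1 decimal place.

I − A =
  [   0.65     0.00    -0.45    -0.30]
  [  -0.15     0.55    -0.05     0.00]
  [  -0.10    -0.05     0.95    -0.05]
  [  -0.30     0.00    -0.35     0.90]
Compute the cofactors C_ij = (−1)^(i+j)·(3×3 minor ij) of I−A; the adjugate is their transpose:
adj(I−A) = Cᵀ =
  [ 0.458375   0.025500   0.280500   0.168375]
  [ 0.130875   0.401125   0.101250   0.049250]
  [ 0.064500   0.024750   0.272250   0.036625]
  [ 0.177875   0.018125   0.199375   0.309875]
det(I−A) = Σ_j (I−A)_1j·C_1j = (0.65)(0.458375) + (0.00)(0.130875) + (-0.45)(0.064500) + (-0.30)(0.177875) = 0.21555625
(I − A)⁻¹ = adj(I−A) / det(I−A) ≈
  [   2.1265     0.1183     1.3013     0.7811]
  [   0.6072     1.8609     0.4697     0.2285]
  [   0.2992     0.1148     1.2630     0.1699]
  [   0.8252     0.0841     0.9249     1.4376]
Δx = (I − A)⁻¹ Δd with Δd having +10 in the Shipbuilding component and 0 elsewhere.
So Δx_P = L_PS · (+10), where L_PS = adj(I−A)_PS / det(I−A) = 0.036625 / 0.21555625.
Δx_P = 0.036625 × (+10) / 0.21555625 = 0.36625 / 0.21555625 ≈ 1.7.

Δx_P = 1.7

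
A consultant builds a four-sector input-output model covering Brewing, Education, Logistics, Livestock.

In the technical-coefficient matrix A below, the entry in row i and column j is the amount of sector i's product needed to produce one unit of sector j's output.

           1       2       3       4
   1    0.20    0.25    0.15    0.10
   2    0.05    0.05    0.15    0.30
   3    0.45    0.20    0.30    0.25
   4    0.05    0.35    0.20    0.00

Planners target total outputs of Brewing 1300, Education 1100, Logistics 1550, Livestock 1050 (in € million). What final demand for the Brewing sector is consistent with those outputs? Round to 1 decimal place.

I − A =
  [   0.80    -0.25    -0.15    -0.10]
  [  -0.05     0.95    -0.15    -0.30]
  [  -0.45    -0.20     0.70    -0.25]
  [  -0.05    -0.35    -0.20     1.00]
d = (I − A) x:
  d_1 = (+0.80)·1300 + (-0.25)·1100 + (-0.15)·1550 + (-0.10)·1050 = 427.5
  d_2 = (-0.05)·1300 + (+0.95)·1100 + (-0.15)·1550 + (-0.30)·1050 = 432.5
  d_3 = (-0.45)·1300 + (-0.20)·1100 + (+0.70)·1550 + (-0.25)·1050 = 17.5
  d_4 = (-0.05)·1300 + (-0.35)·1100 + (-0.20)·1550 + (+1.00)·1050 = 290.0

d_1 = 427.5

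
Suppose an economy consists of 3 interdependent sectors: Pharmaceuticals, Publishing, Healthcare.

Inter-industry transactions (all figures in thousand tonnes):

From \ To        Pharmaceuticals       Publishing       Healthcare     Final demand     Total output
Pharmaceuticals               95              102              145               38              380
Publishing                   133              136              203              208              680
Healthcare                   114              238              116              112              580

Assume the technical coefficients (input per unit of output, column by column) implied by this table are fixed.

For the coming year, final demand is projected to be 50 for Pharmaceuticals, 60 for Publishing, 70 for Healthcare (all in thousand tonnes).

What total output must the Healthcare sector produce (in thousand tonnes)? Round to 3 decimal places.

Technical coefficients a_ij = z_ij / X_j:
  a_11 = 95/380 = 0.25, a_21 = 133/380 = 0.35, a_31 = 114/380 = 0.30
  a_12 = 102/680 = 0.15, a_22 = 136/680 = 0.20, a_32 = 238/680 = 0.35
  a_13 = 145/580 = 0.25, a_23 = 203/580 = 0.35, a_33 = 116/580 = 0.20
I − A =
  [   0.75    -0.15    -0.25]
  [  -0.35     0.80    -0.35]
  [  -0.30    -0.35     0.80]
Cofactors of I−A, C_ij = (−1)^(i+j)·(minor ij) (rows/columns in the sector order above):
  C_11 = (0.80)(0.80) − (-0.35)(-0.35) = 0.5175
  C_12 = −[(-0.35)(0.80) − (-0.35)(-0.30)] = 0.3850
  C_13 = (-0.35)(-0.35) − (0.80)(-0.30) = 0.3625
  C_21 = −[(-0.15)(0.80) − (-0.25)(-0.35)] = 0.2075
  C_22 = (0.75)(0.80) − (-0.25)(-0.30) = 0.5250
  C_23 = −[(0.75)(-0.35) − (-0.15)(-0.30)] = 0.3075
  C_31 = (-0.15)(-0.35) − (-0.25)(0.80) = 0.2525
  C_32 = −[(0.75)(-0.35) − (-0.25)(-0.35)] = 0.3500
  C_33 = (0.75)(0.80) − (-0.15)(-0.35) = 0.5475
det(I−A) = Σ_j (I−A)_1j·C_1j = (0.75)(0.5175) + (-0.15)(0.3850) + (-0.25)(0.3625) = 0.23975
adj(I−A) = Cᵀ =
  [ 0.5175   0.2075   0.2525]
  [ 0.3850   0.5250   0.3500]
  [ 0.3625   0.3075   0.5475]
(I − A)⁻¹ = adj(I−A) / det(I−A) ≈
  [   2.1585     0.8655     1.0532]
  [   1.6058     2.1898     1.4599]
  [   1.5120     1.2826     2.2836]
x = (I − A)⁻¹ d = adj(I−A)·d / det(I−A), with det(I−A) = 0.23975:
  x_1 = (0.5175·50 + 0.2075·60 + 0.2525·70) / 0.23975 = 56.00 / 0.23975 ≈ 233.577
  x_2 = (0.3850·50 + 0.5250·60 + 0.3500·70) / 0.23975 = 75.25 / 0.23975 ≈ 313.869
  x_3 = (0.3625·50 + 0.3075·60 + 0.5475·70) / 0.23975 = 74.90 / 0.23975 ≈ 312.409

x_3 = 312.409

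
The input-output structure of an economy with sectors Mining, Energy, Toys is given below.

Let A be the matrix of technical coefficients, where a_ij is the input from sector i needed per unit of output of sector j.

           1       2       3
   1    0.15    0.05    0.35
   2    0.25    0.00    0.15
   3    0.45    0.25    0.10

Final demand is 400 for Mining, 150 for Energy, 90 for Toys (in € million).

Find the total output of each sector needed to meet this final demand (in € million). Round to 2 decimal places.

x_1 = 736.47, x_2 = 421.93, x_3 = 585.44

I − A =
  [   0.85    -0.05    -0.35]
  [  -0.25     1.00    -0.15]
  [  -0.45    -0.25     0.90]
Cofactors of I−A, C_ij = (−1)^(i+j)·(minor ij) (rows/columns in the sector order above):
  C_11 = (1.00)(0.90) − (-0.15)(-0.25) = 0.8625
  C_12 = −[(-0.25)(0.90) − (-0.15)(-0.45)] = 0.2925
  C_13 = (-0.25)(-0.25) − (1.00)(-0.45) = 0.5125
  C_21 = −[(-0.05)(0.90) − (-0.35)(-0.25)] = 0.1325
  C_22 = (0.85)(0.90) − (-0.35)(-0.45) = 0.6075
  C_23 = −[(0.85)(-0.25) − (-0.05)(-0.45)] = 0.2350
  C_31 = (-0.05)(-0.15) − (-0.35)(1.00) = 0.3575
  C_32 = −[(0.85)(-0.15) − (-0.35)(-0.25)] = 0.2150
  C_33 = (0.85)(1.00) − (-0.05)(-0.25) = 0.8375
det(I−A) = Σ_j (I−A)_1j·C_1j = (0.85)(0.8625) + (-0.05)(0.2925) + (-0.35)(0.5125) = 0.539125
adj(I−A) = Cᵀ =
  [ 0.8625   0.1325   0.3575]
  [ 0.2925   0.6075   0.2150]
  [ 0.5125   0.2350   0.8375]
(I − A)⁻¹ = adj(I−A) / det(I−A) ≈
  [   1.5998     0.2458     0.6631]
  [   0.5425     1.1268     0.3988]
  [   0.9506     0.4359     1.5534]
x = (I − A)⁻¹ d = adj(I−A)·d / det(I−A), with det(I−A) = 0.539125:
  x_1 = (0.8625·400 + 0.1325·150 + 0.3575·90) / 0.539125 = 397.05 / 0.539125 ≈ 736.47
  x_2 = (0.2925·400 + 0.6075·150 + 0.2150·90) / 0.539125 = 227.475 / 0.539125 ≈ 421.93
  x_3 = (0.5125·400 + 0.2350·150 + 0.8375·90) / 0.539125 = 315.625 / 0.539125 ≈ 585.44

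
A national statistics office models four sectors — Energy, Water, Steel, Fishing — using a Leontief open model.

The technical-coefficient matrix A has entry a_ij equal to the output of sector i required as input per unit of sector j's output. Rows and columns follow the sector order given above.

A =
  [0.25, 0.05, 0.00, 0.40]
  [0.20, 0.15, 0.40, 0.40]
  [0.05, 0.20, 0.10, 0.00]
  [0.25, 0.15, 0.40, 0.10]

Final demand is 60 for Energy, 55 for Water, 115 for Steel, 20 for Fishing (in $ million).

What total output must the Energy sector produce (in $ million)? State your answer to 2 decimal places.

x_1 = 227.43

I − A =
  [   0.75    -0.05     0.00    -0.40]
  [  -0.20     0.85    -0.40    -0.40]
  [  -0.05    -0.20     0.90     0.00]
  [  -0.25    -0.15    -0.40     0.90]
Compute the cofactors C_ij = (−1)^(i+j)·(3×3 minor ij) of I−A; the adjugate is their transpose:
adj(I−A) = Cᵀ =
  [ 0.53050   0.12650   0.18600   0.29200]
  [ 0.27800   0.50950   0.38200   0.35000]
  [ 0.09125   0.12025   0.41775   0.09400]
  [ 0.23425   0.17350   0.30100   0.50375]
det(I−A) = Σ_j (I−A)_1j·C_1j = (0.75)(0.53050) + (-0.05)(0.27800) + (0.00)(0.09125) + (-0.40)(0.23425) = 0.290275
(I − A)⁻¹ = adj(I−A) / det(I−A) ≈
  [   1.8276     0.4358     0.6408     1.0059]
  [   0.9577     1.7552     1.3160     1.2058]
  [   0.3144     0.4143     1.4392     0.3238]
  [   0.8070     0.5977     1.0369     1.7354]
x = (I − A)⁻¹ d = adj(I−A)·d / det(I−A), with det(I−A) = 0.290275:
  x_1 = (0.53050·60 + 0.12650·55 + 0.18600·115 + 0.29200·20) / 0.290275 = 66.0175 / 0.290275 ≈ 227.43
  x_2 = (0.27800·60 + 0.50950·55 + 0.38200·115 + 0.35000·20) / 0.290275 = 95.6325 / 0.290275 ≈ 329.45
  x_3 = (0.09125·60 + 0.12025·55 + 0.41775·115 + 0.09400·20) / 0.290275 = 62.01 / 0.290275 ≈ 213.63
  x_4 = (0.23425·60 + 0.17350·55 + 0.30100·115 + 0.50375·20) / 0.290275 = 68.2875 / 0.290275 ≈ 235.25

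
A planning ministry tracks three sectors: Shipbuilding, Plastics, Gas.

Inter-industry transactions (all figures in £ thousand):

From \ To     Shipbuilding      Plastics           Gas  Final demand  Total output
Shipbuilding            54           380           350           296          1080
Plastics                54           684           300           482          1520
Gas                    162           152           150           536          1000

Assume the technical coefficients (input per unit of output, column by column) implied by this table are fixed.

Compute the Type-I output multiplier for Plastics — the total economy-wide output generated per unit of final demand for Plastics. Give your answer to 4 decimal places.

m_P = 3.1256

Technical coefficients a_ij = z_ij / X_j:
  a_SS = 54/1080 = 0.05, a_PS = 54/1080 = 0.05, a_GS = 162/1080 = 0.15
  a_SP = 380/1520 = 0.25, a_PP = 684/1520 = 0.45, a_GP = 152/1520 = 0.10
  a_SG = 350/1000 = 0.35, a_PG = 300/1000 = 0.30, a_GG = 150/1000 = 0.15
I − A =
  [   0.95    -0.25    -0.35]
  [  -0.05     0.55    -0.30]
  [  -0.15    -0.10     0.85]
Cofactors of I−A, C_ij = (−1)^(i+j)·(minor ij) (rows/columns in the sector order above):
  C_11 = (0.55)(0.85) − (-0.30)(-0.10) = 0.4375
  C_12 = −[(-0.05)(0.85) − (-0.30)(-0.15)] = 0.0875
  C_13 = (-0.05)(-0.10) − (0.55)(-0.15) = 0.0875
  C_21 = −[(-0.25)(0.85) − (-0.35)(-0.10)] = 0.2475
  C_22 = (0.95)(0.85) − (-0.35)(-0.15) = 0.7550
  C_23 = −[(0.95)(-0.10) − (-0.25)(-0.15)] = 0.1325
  C_31 = (-0.25)(-0.30) − (-0.35)(0.55) = 0.2675
  C_32 = −[(0.95)(-0.30) − (-0.35)(-0.05)] = 0.3025
  C_33 = (0.95)(0.55) − (-0.25)(-0.05) = 0.5100
det(I−A) = Σ_j (I−A)_1j·C_1j = (0.95)(0.4375) + (-0.25)(0.0875) + (-0.35)(0.0875) = 0.363125
adj(I−A) = Cᵀ =
  [ 0.4375   0.2475   0.2675]
  [ 0.0875   0.7550   0.3025]
  [ 0.0875   0.1325   0.5100]
(I − A)⁻¹ = adj(I−A) / det(I−A) ≈
  [   1.20482     0.68158     0.73666]
  [   0.24096     2.07917     0.83305]
  [   0.24096     0.36489     1.40448]
The output multiplier for sector j is the column-j sum of the Leontief inverse (I − A)⁻¹ = adj(I−A) / det(I−A).
Column P of adj(I−A): (0.2475, 0.7550, 0.1325); det(I−A) = 0.363125.
m_P = (0.2475 + 0.7550 + 0.1325) / 0.363125 = 1.135 / 0.363125 ≈ 3.1256.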